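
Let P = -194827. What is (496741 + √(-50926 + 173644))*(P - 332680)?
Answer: -262034354687 - 527507*√122718 ≈ -2.6222e+11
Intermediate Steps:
(496741 + √(-50926 + 173644))*(P - 332680) = (496741 + √(-50926 + 173644))*(-194827 - 332680) = (496741 + √122718)*(-527507) = -262034354687 - 527507*√122718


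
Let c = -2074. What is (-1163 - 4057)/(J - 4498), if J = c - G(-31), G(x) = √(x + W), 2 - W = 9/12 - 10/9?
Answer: 247002048/310976731 - 6264*I*√1031/310976731 ≈ 0.79428 - 0.00064677*I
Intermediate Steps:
W = 85/36 (W = 2 - (9/12 - 10/9) = 2 - (9*(1/12) - 10*⅑) = 2 - (¾ - 10/9) = 2 - 1*(-13/36) = 2 + 13/36 = 85/36 ≈ 2.3611)
G(x) = √(85/36 + x) (G(x) = √(x + 85/36) = √(85/36 + x))
J = -2074 - I*√1031/6 (J = -2074 - √(85 + 36*(-31))/6 = -2074 - √(85 - 1116)/6 = -2074 - √(-1031)/6 = -2074 - I*√1031/6 ≈ -2074.0 - 5.3515*I)
(-1163 - 4057)/(J - 4498) = (-1163 - 4057)/((-2074 - I*√1031/6) - 4498) = -5220/(-6572 - I*√1031/6)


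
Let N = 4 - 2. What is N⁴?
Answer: 16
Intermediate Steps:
N = 2 (N = 4 - 1*2 = 4 - 2 = 2)
N⁴ = 2⁴ = 16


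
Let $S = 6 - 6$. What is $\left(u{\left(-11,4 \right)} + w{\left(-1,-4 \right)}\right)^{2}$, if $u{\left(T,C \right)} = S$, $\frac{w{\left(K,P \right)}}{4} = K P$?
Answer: $256$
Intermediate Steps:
$S = 0$ ($S = 6 - 6 = 0$)
$w{\left(K,P \right)} = 4 K P$
$u{\left(T,C \right)} = 0$
$\left(u{\left(-11,4 \right)} + w{\left(-1,-4 \right)}\right)^{2} = \left(0 + 4 \left(-1\right) \left(-4\right)\right)^{2} = \left(0 + 16\right)^{2} = 16^{2} = 256$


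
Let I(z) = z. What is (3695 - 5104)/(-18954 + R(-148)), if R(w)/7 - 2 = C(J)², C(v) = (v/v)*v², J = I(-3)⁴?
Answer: -1409/301308107 ≈ -4.6763e-6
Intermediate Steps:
J = 81 (J = (-3)⁴ = 81)
C(v) = v² (C(v) = 1*v² = v²)
R(w) = 301327061 (R(w) = 14 + 7*(81²)² = 14 + 7*6561² = 14 + 7*43046721 = 14 + 301327047 = 301327061)
(3695 - 5104)/(-18954 + R(-148)) = (3695 - 5104)/(-18954 + 301327061) = -1409/301308107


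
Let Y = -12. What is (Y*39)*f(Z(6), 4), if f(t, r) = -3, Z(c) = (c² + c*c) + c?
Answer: 1404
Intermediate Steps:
Z(c) = c + 2*c² (Z(c) = (c² + c²) + c = 2*c² + c = c + 2*c²)
(Y*39)*f(Z(6), 4) = -12*39*(-3) = -468*(-3) = 1404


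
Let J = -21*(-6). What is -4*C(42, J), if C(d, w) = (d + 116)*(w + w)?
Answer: -159264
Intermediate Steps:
J = 126
C(d, w) = 2*w*(116 + d) (C(d, w) = (116 + d)*(2*w) = 2*w*(116 + d))
-4*C(42, J) = -8*126*(116 + 42) = -8*126*158 = -4*39816 = -159264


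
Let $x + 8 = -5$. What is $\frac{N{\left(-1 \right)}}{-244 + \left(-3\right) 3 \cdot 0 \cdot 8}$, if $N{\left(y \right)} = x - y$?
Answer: $\frac{3}{61} \approx 0.04918$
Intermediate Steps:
$x = -13$ ($x = -8 - 5 = -13$)
$N{\left(y \right)} = -13 - y$
$\frac{N{\left(-1 \right)}}{-244 + \left(-3\right) 3 \cdot 0 \cdot 8} = \frac{-13 - -1}{-244 + \left(-3\right) 3 \cdot 0 \cdot 8} = \frac{-13 + 1}{-244 + \left(-9\right) 0 \cdot 8} = \frac{1}{-244 + 0 \cdot 8} \left(-12\right) = \frac{1}{-244 + 0} \left(-12\right) = \frac{1}{-244} \left(-12\right) = \left(- \frac{1}{244}\right) \left(-12\right) = \frac{3}{61}$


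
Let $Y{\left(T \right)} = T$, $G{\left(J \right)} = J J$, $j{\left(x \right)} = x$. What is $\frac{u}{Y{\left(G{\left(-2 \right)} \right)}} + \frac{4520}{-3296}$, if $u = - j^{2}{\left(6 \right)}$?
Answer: $- \frac{4273}{412} \approx -10.371$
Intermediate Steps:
$G{\left(J \right)} = J^{2}$
$u = -36$ ($u = - 6^{2} = \left(-1\right) 36 = -36$)
$\frac{u}{Y{\left(G{\left(-2 \right)} \right)}} + \frac{4520}{-3296} = - \frac{36}{\left(-2\right)^{2}} + \frac{4520}{-3296} = - \frac{36}{4} + 4520 \left(- \frac{1}{3296}\right) = \left(-36\right) \frac{1}{4} - \frac{565}{412} = -9 - \frac{565}{412} = - \frac{4273}{412}$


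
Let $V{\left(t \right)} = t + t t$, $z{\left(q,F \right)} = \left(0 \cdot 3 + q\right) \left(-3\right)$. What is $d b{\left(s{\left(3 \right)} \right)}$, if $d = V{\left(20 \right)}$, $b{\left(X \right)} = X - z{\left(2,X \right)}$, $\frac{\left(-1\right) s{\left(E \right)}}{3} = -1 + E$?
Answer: $0$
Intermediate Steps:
$z{\left(q,F \right)} = - 3 q$ ($z{\left(q,F \right)} = \left(0 + q\right) \left(-3\right) = q \left(-3\right) = - 3 q$)
$s{\left(E \right)} = 3 - 3 E$ ($s{\left(E \right)} = - 3 \left(-1 + E\right) = 3 - 3 E$)
$b{\left(X \right)} = 6 + X$ ($b{\left(X \right)} = X - \left(-3\right) 2 = X - -6 = X + 6 = 6 + X$)
$V{\left(t \right)} = t + t^{2}$
$d = 420$ ($d = 20 \left(1 + 20\right) = 20 \cdot 21 = 420$)
$d b{\left(s{\left(3 \right)} \right)} = 420 \left(6 + \left(3 - 9\right)\right) = 420 \left(6 - 6\right) = 420 \cdot 0 = 0$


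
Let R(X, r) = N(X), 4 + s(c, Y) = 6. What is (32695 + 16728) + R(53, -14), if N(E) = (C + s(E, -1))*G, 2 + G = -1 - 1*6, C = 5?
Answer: 49360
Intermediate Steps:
s(c, Y) = 2 (s(c, Y) = -4 + 6 = 2)
G = -9 (G = -2 + (-1 - 1*6) = -2 + (-1 - 6) = -2 - 7 = -9)
N(E) = -63 (N(E) = (5 + 2)*(-9) = 7*(-9) = -63)
R(X, r) = -63
(32695 + 16728) + R(53, -14) = (32695 + 16728) - 63 = 49423 - 63 = 49360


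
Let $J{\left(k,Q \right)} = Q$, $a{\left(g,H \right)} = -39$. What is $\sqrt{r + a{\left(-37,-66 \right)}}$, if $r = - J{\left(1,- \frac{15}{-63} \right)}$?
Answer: $\frac{2 i \sqrt{4326}}{21} \approx 6.264 i$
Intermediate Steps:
$r = - \frac{5}{21}$ ($r = - \frac{-15}{-63} = - \frac{\left(-15\right) \left(-1\right)}{63} = \left(-1\right) \frac{5}{21} = - \frac{5}{21} \approx -0.2381$)
$\sqrt{r + a{\left(-37,-66 \right)}} = \sqrt{- \frac{5}{21} - 39} = \sqrt{- \frac{824}{21}} = \frac{2 i \sqrt{4326}}{21}$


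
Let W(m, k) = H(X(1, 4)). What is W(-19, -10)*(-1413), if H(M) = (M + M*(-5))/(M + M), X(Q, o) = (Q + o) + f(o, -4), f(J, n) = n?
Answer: 2826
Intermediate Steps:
X(Q, o) = -4 + Q + o (X(Q, o) = (Q + o) - 4 = -4 + Q + o)
H(M) = -2 (H(M) = (M - 5*M)/((2*M)) = (-4*M)*(1/(2*M)) = -2)
W(m, k) = -2
W(-19, -10)*(-1413) = -2*(-1413) = 2826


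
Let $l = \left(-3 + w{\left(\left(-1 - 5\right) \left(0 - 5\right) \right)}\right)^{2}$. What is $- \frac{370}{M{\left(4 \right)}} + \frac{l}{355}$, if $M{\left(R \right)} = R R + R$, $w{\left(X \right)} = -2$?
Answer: $- \frac{2617}{142} \approx -18.43$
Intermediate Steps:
$l = 25$ ($l = \left(-3 - 2\right)^{2} = \left(-5\right)^{2} = 25$)
$M{\left(R \right)} = R + R^{2}$ ($M{\left(R \right)} = R^{2} + R = R + R^{2}$)
$- \frac{370}{M{\left(4 \right)}} + \frac{l}{355} = - \frac{370}{4 \left(1 + 4\right)} + \frac{25}{355} = - \frac{370}{4 \cdot 5} + 25 \cdot \frac{1}{355} = - \frac{370}{20} + \frac{5}{71} = \left(-370\right) \frac{1}{20} + \frac{5}{71} = - \frac{37}{2} + \frac{5}{71} = - \frac{2617}{142}$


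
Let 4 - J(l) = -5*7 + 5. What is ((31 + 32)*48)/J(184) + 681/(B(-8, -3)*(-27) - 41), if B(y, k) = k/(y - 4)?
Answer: 242484/3247 ≈ 74.679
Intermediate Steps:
B(y, k) = k/(-4 + y)
J(l) = 34 (J(l) = 4 - (-5*7 + 5) = 4 - (-35 + 5) = 4 - 1*(-30) = 4 + 30 = 34)
((31 + 32)*48)/J(184) + 681/(B(-8, -3)*(-27) - 41) = ((31 + 32)*48)/34 + 681/(-3/(-4 - 8)*(-27) - 41) = (63*48)*(1/34) + 681/(-3/(-12)*(-27) - 41) = 3024*(1/34) + 681/(-3*(-1/12)*(-27) - 41) = 1512/17 + 681/((¼)*(-27) - 41) = 1512/17 + 681/(-27/4 - 41) = 1512/17 + 681/(-191/4) = 1512/17 + 681*(-4/191) = 1512/17 - 2724/191 = 242484/3247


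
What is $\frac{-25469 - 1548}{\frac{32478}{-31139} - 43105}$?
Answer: $\frac{841282363}{1342279073} \approx 0.62676$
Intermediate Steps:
$\frac{-25469 - 1548}{\frac{32478}{-31139} - 43105} = - \frac{27017}{32478 \left(- \frac{1}{31139}\right) - 43105} = - \frac{27017}{- \frac{32478}{31139} - 43105} = - \frac{27017}{- \frac{1342279073}{31139}} = \left(-27017\right) \left(- \frac{31139}{1342279073}\right) = \frac{841282363}{1342279073}$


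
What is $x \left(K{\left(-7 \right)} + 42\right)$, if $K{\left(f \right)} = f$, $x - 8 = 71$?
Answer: $2765$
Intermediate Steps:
$x = 79$ ($x = 8 + 71 = 79$)
$x \left(K{\left(-7 \right)} + 42\right) = 79 \left(-7 + 42\right) = 79 \cdot 35 = 2765$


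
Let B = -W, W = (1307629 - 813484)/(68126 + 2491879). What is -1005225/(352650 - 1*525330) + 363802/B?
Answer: -238255437839021/126413272 ≈ -1.8847e+6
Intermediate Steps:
W = 10981/56889 (W = 494145/2560005 = 494145*(1/2560005) = 10981/56889 ≈ 0.19303)
B = -10981/56889 (B = -1*10981/56889 = -10981/56889 ≈ -0.19303)
-1005225/(352650 - 1*525330) + 363802/B = -1005225/(352650 - 1*525330) + 363802/(-10981/56889) = -1005225/(352650 - 525330) + 363802*(-56889/10981) = -1005225/(-172680) - 20696331978/10981 = -1005225*(-1/172680) - 20696331978/10981 = 67015/11512 - 20696331978/10981 = -238255437839021/126413272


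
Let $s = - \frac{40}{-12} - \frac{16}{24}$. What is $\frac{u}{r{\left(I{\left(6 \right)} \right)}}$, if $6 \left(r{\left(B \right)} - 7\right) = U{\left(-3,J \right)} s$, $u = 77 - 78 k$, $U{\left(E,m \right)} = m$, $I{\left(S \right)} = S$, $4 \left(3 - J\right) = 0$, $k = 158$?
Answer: $- \frac{36741}{25} \approx -1469.6$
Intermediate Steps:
$J = 3$ ($J = 3 - 0 = 3 + 0 = 3$)
$s = \frac{8}{3}$ ($s = \left(-40\right) \left(- \frac{1}{12}\right) - \frac{2}{3} = \frac{10}{3} - \frac{2}{3} = \frac{8}{3} \approx 2.6667$)
$u = -12247$ ($u = 77 - 12324 = -12247$)
$r{\left(B \right)} = \frac{25}{3}$ ($r{\left(B \right)} = 7 + \frac{3 \cdot \frac{8}{3}}{6} = 7 + \frac{1}{6} \cdot 8 = 7 + \frac{4}{3} = \frac{25}{3}$)
$\frac{u}{r{\left(I{\left(6 \right)} \right)}} = - \frac{12247}{\frac{25}{3}} = \left(-12247\right) \frac{3}{25} = - \frac{36741}{25}$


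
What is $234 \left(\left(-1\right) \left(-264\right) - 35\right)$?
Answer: $53586$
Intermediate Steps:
$234 \left(\left(-1\right) \left(-264\right) - 35\right) = 234 \left(264 - 35\right) = 234 \cdot 229 = 53586$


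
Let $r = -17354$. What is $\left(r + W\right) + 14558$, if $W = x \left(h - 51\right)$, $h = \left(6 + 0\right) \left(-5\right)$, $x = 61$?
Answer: $-7737$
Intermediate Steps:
$h = -30$ ($h = 6 \left(-5\right) = -30$)
$W = -4941$ ($W = 61 \left(-30 - 51\right) = 61 \left(-81\right) = -4941$)
$\left(r + W\right) + 14558 = \left(-17354 - 4941\right) + 14558 = -22295 + 14558 = -7737$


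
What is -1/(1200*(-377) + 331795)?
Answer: 1/120605 ≈ 8.2915e-6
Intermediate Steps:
-1/(1200*(-377) + 331795) = -1/(-452400 + 331795) = -1/(-120605) = -1*(-1/120605) = 1/120605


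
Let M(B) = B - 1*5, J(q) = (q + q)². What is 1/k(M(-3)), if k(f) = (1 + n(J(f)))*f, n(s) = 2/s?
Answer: -16/129 ≈ -0.12403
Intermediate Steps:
J(q) = 4*q² (J(q) = (2*q)² = 4*q²)
M(B) = -5 + B (M(B) = B - 5 = -5 + B)
k(f) = f*(1 + 1/(2*f²)) (k(f) = (1 + 2/((4*f²)))*f = (1 + 2*(1/(4*f²)))*f = (1 + 1/(2*f²))*f = f*(1 + 1/(2*f²)))
1/k(M(-3)) = 1/((-5 - 3) + 1/(2*(-5 - 3))) = 1/(-8 + (½)/(-8)) = 1/(-8 + (½)*(-⅛)) = 1/(-8 - 1/16) = 1/(-129/16) = -16/129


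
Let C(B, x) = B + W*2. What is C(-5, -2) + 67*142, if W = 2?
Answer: 9513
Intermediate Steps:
C(B, x) = 4 + B (C(B, x) = B + 2*2 = B + 4 = 4 + B)
C(-5, -2) + 67*142 = (4 - 5) + 67*142 = -1 + 9514 = 9513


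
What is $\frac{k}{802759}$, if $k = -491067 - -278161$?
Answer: $- \frac{212906}{802759} \approx -0.26522$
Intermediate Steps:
$k = -212906$ ($k = -491067 + 278161 = -212906$)
$\frac{k}{802759} = - \frac{212906}{802759}$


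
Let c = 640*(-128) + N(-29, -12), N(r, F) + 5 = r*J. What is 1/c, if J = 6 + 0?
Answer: -1/82099 ≈ -1.2180e-5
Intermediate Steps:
J = 6
N(r, F) = -5 + 6*r (N(r, F) = -5 + r*6 = -5 + 6*r)
c = -82099 (c = 640*(-128) + (-5 + 6*(-29)) = -81920 + (-5 - 174) = -81920 - 179 = -82099)
1/c = 1/(-82099) = -1/82099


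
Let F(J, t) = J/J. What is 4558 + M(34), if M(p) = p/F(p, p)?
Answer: 4592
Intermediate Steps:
F(J, t) = 1
M(p) = p (M(p) = p/1 = p*1 = p)
4558 + M(34) = 4558 + 34 = 4592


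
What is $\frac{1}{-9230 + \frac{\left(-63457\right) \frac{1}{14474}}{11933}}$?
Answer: $- \frac{172718242}{1594189437117} \approx -0.00010834$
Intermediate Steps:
$\frac{1}{-9230 + \frac{\left(-63457\right) \frac{1}{14474}}{11933}} = \frac{1}{-9230 + \left(-63457\right) \frac{1}{14474} \cdot \frac{1}{11933}} = \frac{1}{-9230 - \frac{63457}{172718242}} = \frac{1}{- \frac{1594189437117}{172718242}} = - \frac{172718242}{1594189437117}$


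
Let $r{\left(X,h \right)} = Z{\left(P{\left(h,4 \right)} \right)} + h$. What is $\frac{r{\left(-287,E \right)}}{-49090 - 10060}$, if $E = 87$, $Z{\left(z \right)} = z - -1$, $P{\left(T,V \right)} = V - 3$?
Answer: $- \frac{89}{59150} \approx -0.0015046$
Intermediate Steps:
$P{\left(T,V \right)} = -3 + V$
$Z{\left(z \right)} = 1 + z$ ($Z{\left(z \right)} = z + 1 = 1 + z$)
$r{\left(X,h \right)} = 2 + h$ ($r{\left(X,h \right)} = \left(1 + \left(-3 + 4\right)\right) + h = \left(1 + 1\right) + h = 2 + h$)
$\frac{r{\left(-287,E \right)}}{-49090 - 10060} = \frac{2 + 87}{-49090 - 10060} = \frac{89}{-49090 - 10060} = \frac{89}{-59150} = 89 \left(- \frac{1}{59150}\right) = - \frac{89}{59150}$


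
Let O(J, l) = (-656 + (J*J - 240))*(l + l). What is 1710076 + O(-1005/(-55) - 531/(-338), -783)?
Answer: 17255644521041/6911762 ≈ 2.4966e+6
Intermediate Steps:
O(J, l) = 2*l*(-896 + J²) (O(J, l) = (-656 + (J² - 240))*(2*l) = (-656 + (-240 + J²))*(2*l) = (-896 + J²)*(2*l) = 2*l*(-896 + J²))
1710076 + O(-1005/(-55) - 531/(-338), -783) = 1710076 + 2*(-783)*(-896 + (-1005/(-55) - 531/(-338))²) = 1710076 + 2*(-783)*(-896 + (-1005*(-1/55) - 531*(-1/338))²) = 1710076 + 2*(-783)*(-896 + (201/11 + 531/338)²) = 1710076 + 2*(-783)*(-896 + (73779/3718)²) = 1710076 + 2*(-783)*(-896 + 5443340841/13823524) = 1710076 + 2*(-783)*(-6942536663/13823524) = 1710076 + 5436006207129/6911762 = 17255644521041/6911762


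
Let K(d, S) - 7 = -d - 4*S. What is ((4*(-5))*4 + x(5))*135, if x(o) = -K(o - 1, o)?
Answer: -8505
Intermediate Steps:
K(d, S) = 7 - d - 4*S (K(d, S) = 7 + (-d - 4*S) = 7 - d - 4*S)
x(o) = -8 + 5*o (x(o) = -(7 - (o - 1) - 4*o) = -(7 - (-1 + o) - 4*o) = -(7 + (1 - o) - 4*o) = -(8 - 5*o) = -8 + 5*o)
((4*(-5))*4 + x(5))*135 = ((4*(-5))*4 + (-8 + 5*5))*135 = (-20*4 + (-8 + 25))*135 = (-80 + 17)*135 = -63*135 = -8505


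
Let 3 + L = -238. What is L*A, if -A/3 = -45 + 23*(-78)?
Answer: -1329597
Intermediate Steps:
A = 5517 (A = -3*(-45 + 23*(-78)) = -3*(-45 - 1794) = -3*(-1839) = 5517)
L = -241 (L = -3 - 238 = -241)
L*A = -241*5517 = -1329597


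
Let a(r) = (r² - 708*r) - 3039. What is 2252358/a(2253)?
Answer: 375393/579641 ≈ 0.64763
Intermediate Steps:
a(r) = -3039 + r² - 708*r
2252358/a(2253) = 2252358/(-3039 + 2253² - 708*2253) = 2252358/(-3039 + 5076009 - 1595124) = 2252358/3477846 = 2252358*(1/3477846) = 375393/579641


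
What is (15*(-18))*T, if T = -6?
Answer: 1620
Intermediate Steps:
(15*(-18))*T = (15*(-18))*(-6) = -270*(-6) = 1620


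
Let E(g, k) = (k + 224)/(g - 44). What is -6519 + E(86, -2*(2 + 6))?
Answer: -136795/21 ≈ -6514.0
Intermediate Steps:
E(g, k) = (224 + k)/(-44 + g)
-6519 + E(86, -2*(2 + 6)) = -6519 + (224 - 2*(2 + 6))/(-44 + 86) = -6519 + (224 - 2*8)/42 = -6519 + (224 - 16)/42 = -6519 + (1/42)*208 = -6519 + 104/21 = -136795/21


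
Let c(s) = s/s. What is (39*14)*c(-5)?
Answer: 546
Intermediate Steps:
c(s) = 1
(39*14)*c(-5) = (39*14)*1 = 546*1 = 546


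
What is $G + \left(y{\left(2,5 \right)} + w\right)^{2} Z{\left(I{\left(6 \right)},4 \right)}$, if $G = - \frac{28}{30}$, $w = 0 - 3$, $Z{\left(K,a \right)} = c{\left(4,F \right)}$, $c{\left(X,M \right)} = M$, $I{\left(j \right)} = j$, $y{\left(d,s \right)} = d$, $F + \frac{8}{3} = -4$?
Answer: $- \frac{38}{5} \approx -7.6$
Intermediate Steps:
$F = - \frac{20}{3}$ ($F = - \frac{8}{3} - 4 = - \frac{20}{3} \approx -6.6667$)
$Z{\left(K,a \right)} = - \frac{20}{3}$
$w = -3$
$G = - \frac{14}{15}$ ($G = \left(-28\right) \frac{1}{30} = - \frac{14}{15} \approx -0.93333$)
$G + \left(y{\left(2,5 \right)} + w\right)^{2} Z{\left(I{\left(6 \right)},4 \right)} = - \frac{14}{15} + \left(2 - 3\right)^{2} \left(- \frac{20}{3}\right) = - \frac{14}{15} + \left(-1\right)^{2} \left(- \frac{20}{3}\right) = - \frac{14}{15} + 1 \left(- \frac{20}{3}\right) = - \frac{14}{15} - \frac{20}{3} = - \frac{38}{5}$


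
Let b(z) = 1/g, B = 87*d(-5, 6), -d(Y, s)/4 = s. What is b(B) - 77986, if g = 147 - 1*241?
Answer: -7330685/94 ≈ -77986.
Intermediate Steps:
d(Y, s) = -4*s
B = -2088 (B = 87*(-4*6) = 87*(-24) = -2088)
g = -94 (g = 147 - 241 = -94)
b(z) = -1/94 (b(z) = 1/(-94) = -1/94)
b(B) - 77986 = -1/94 - 77986 = -7330685/94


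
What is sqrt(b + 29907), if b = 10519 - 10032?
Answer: sqrt(30394) ≈ 174.34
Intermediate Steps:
b = 487
sqrt(b + 29907) = sqrt(487 + 29907) = sqrt(30394)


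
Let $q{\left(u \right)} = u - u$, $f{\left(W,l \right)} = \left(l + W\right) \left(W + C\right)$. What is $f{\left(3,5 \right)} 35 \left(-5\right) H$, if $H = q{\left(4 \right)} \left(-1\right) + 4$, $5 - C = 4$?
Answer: $-22400$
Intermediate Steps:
$C = 1$ ($C = 5 - 4 = 1$)
$f{\left(W,l \right)} = \left(1 + W\right) \left(W + l\right)$ ($f{\left(W,l \right)} = \left(l + W\right) \left(W + 1\right) = \left(W + l\right) \left(1 + W\right) = \left(1 + W\right) \left(W + l\right)$)
$q{\left(u \right)} = 0$
$H = 4$ ($H = 0 \left(-1\right) + 4 = 0 + 4 = 4$)
$f{\left(3,5 \right)} 35 \left(-5\right) H = \left(3 + 5 + 3^{2} + 3 \cdot 5\right) 35 \left(-5\right) 4 = \left(3 + 5 + 9 + 15\right) \left(-175\right) 4 = 32 \left(-175\right) 4 = \left(-5600\right) 4 = -22400$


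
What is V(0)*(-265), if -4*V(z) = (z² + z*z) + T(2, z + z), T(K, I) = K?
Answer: 265/2 ≈ 132.50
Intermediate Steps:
V(z) = -½ - z²/2 (V(z) = -((z² + z*z) + 2)/4 = -((z² + z²) + 2)/4 = -(2*z² + 2)/4 = -(2 + 2*z²)/4 = -½ - z²/2)
V(0)*(-265) = (-½ - ½*0²)*(-265) = (-½ - ½*0)*(-265) = (-½ + 0)*(-265) = -½*(-265) = 265/2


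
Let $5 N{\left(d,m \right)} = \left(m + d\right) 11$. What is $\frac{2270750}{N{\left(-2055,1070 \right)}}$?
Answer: $- \frac{2270750}{2167} \approx -1047.9$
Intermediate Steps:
$N{\left(d,m \right)} = \frac{11 d}{5} + \frac{11 m}{5}$ ($N{\left(d,m \right)} = \frac{\left(m + d\right) 11}{5} = \frac{\left(d + m\right) 11}{5} = \frac{11 d + 11 m}{5} = \frac{11 d}{5} + \frac{11 m}{5}$)
$\frac{2270750}{N{\left(-2055,1070 \right)}} = \frac{2270750}{\frac{11}{5} \left(-2055\right) + \frac{11}{5} \cdot 1070} = \frac{2270750}{-4521 + 2354} = \frac{2270750}{-2167} = 2270750 \left(- \frac{1}{2167}\right) = - \frac{2270750}{2167}$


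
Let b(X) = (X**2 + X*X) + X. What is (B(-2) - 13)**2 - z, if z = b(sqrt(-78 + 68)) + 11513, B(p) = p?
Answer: -11268 - I*sqrt(10) ≈ -11268.0 - 3.1623*I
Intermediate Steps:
b(X) = X + 2*X**2 (b(X) = (X**2 + X**2) + X = 2*X**2 + X = X + 2*X**2)
z = 11513 + I*sqrt(10)*(1 + 2*I*sqrt(10)) (z = sqrt(-78 + 68)*(1 + 2*sqrt(-78 + 68)) + 11513 = sqrt(-10)*(1 + 2*sqrt(-10)) + 11513 = (I*sqrt(10))*(1 + 2*(I*sqrt(10))) + 11513 = (I*sqrt(10))*(1 + 2*I*sqrt(10)) + 11513 = I*sqrt(10)*(1 + 2*I*sqrt(10)) + 11513 = 11513 + I*sqrt(10)*(1 + 2*I*sqrt(10)) ≈ 11493.0 + 3.1623*I)
(B(-2) - 13)**2 - z = (-2 - 13)**2 - (11493 + I*sqrt(10)) = (-15)**2 + (-11493 - I*sqrt(10)) = 225 + (-11493 - I*sqrt(10)) = -11268 - I*sqrt(10)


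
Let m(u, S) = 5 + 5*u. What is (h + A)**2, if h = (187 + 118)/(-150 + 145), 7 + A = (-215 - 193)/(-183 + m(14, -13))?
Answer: 334084/81 ≈ 4124.5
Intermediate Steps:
A = -29/9 (A = -7 + (-215 - 193)/(-183 + (5 + 5*14)) = -7 - 408/(-183 + (5 + 70)) = -7 - 408/(-183 + 75) = -7 - 408/(-108) = -7 - 408*(-1/108) = -7 + 34/9 = -29/9 ≈ -3.2222)
h = -61 (h = 305/(-5) = 305*(-1/5) = -61)
(h + A)**2 = (-61 - 29/9)**2 = (-578/9)**2 = 334084/81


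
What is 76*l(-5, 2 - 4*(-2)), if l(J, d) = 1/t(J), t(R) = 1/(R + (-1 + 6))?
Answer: 0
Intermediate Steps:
t(R) = 1/(5 + R) (t(R) = 1/(R + 5) = 1/(5 + R))
l(J, d) = 5 + J (l(J, d) = 1/(1/(5 + J)) = 5 + J)
76*l(-5, 2 - 4*(-2)) = 76*(5 - 5) = 76*0 = 0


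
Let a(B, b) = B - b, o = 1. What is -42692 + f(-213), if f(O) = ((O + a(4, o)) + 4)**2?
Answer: -256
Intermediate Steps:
f(O) = (7 + O)**2 (f(O) = ((O + (4 - 1*1)) + 4)**2 = ((O + (4 - 1)) + 4)**2 = ((O + 3) + 4)**2 = ((3 + O) + 4)**2 = (7 + O)**2)
-42692 + f(-213) = -42692 + (7 - 213)**2 = -42692 + (-206)**2 = -42692 + 42436 = -256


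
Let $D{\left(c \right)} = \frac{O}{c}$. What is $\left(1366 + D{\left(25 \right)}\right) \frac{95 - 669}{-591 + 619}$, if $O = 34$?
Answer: $- \frac{700772}{25} \approx -28031.0$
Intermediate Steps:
$D{\left(c \right)} = \frac{34}{c}$
$\left(1366 + D{\left(25 \right)}\right) \frac{95 - 669}{-591 + 619} = \left(1366 + \frac{34}{25}\right) \frac{95 - 669}{-591 + 619} = \left(1366 + 34 \cdot \frac{1}{25}\right) \left(- \frac{574}{28}\right) = \left(1366 + \frac{34}{25}\right) \left(\left(-574\right) \frac{1}{28}\right) = \frac{34184}{25} \left(- \frac{41}{2}\right) = - \frac{700772}{25}$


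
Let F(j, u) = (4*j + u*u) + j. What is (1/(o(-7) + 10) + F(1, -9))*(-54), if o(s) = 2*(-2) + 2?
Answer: -18603/4 ≈ -4650.8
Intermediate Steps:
o(s) = -2 (o(s) = -4 + 2 = -2)
F(j, u) = u² + 5*j (F(j, u) = (4*j + u²) + j = (u² + 4*j) + j = u² + 5*j)
(1/(o(-7) + 10) + F(1, -9))*(-54) = (1/(-2 + 10) + ((-9)² + 5*1))*(-54) = (1/8 + (81 + 5))*(-54) = (⅛ + 86)*(-54) = (689/8)*(-54) = -18603/4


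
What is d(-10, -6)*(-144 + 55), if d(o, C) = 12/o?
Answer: 534/5 ≈ 106.80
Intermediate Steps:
d(-10, -6)*(-144 + 55) = (12/(-10))*(-144 + 55) = (12*(-⅒))*(-89) = -6/5*(-89) = 534/5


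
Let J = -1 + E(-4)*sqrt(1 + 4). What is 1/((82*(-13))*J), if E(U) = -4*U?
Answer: -1/1363414 - 8*sqrt(5)/681707 ≈ -2.6974e-5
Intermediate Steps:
J = -1 + 16*sqrt(5) (J = -1 + (-4*(-4))*sqrt(1 + 4) = -1 + 16*sqrt(5) ≈ 34.777)
1/((82*(-13))*J) = 1/((82*(-13))*(-1 + 16*sqrt(5))) = 1/(-1066*(-1 + 16*sqrt(5))) = 1/(1066 - 17056*sqrt(5))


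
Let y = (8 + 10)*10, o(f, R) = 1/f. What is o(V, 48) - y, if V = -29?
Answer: -5221/29 ≈ -180.03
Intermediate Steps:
y = 180 (y = 18*10 = 180)
o(V, 48) - y = 1/(-29) - 1*180 = -1/29 - 180 = -5221/29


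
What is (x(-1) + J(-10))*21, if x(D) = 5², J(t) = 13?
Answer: 798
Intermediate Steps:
x(D) = 25
(x(-1) + J(-10))*21 = (25 + 13)*21 = 38*21 = 798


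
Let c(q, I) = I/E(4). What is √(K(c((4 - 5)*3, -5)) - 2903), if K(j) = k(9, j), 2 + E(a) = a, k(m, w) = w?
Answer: I*√11622/2 ≈ 53.903*I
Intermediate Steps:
E(a) = -2 + a
c(q, I) = I/2 (c(q, I) = I/(-2 + 4) = I/2)
K(j) = j
√(K(c((4 - 5)*3, -5)) - 2903) = √((½)*(-5) - 2903) = √(-5/2 - 2903) = √(-5811/2) = I*√11622/2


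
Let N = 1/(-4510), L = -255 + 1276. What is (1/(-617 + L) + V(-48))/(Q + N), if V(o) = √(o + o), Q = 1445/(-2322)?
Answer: -2618055/658446472 - 5236110*I*√6/814909 ≈ -0.0039761 - 15.739*I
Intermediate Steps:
L = 1021
N = -1/4510 ≈ -0.00022173
Q = -1445/2322 (Q = 1445*(-1/2322) = -1445/2322 ≈ -0.62231)
V(o) = √2*√o (V(o) = √(2*o) = √2*√o)
(1/(-617 + L) + V(-48))/(Q + N) = (1/(-617 + 1021) + √2*√(-48))/(-1445/2322 - 1/4510) = (1/404 + √2*(4*I*√3))/(-1629818/2618055) = (1/404 + 4*I*√6)*(-2618055/1629818) = -2618055/658446472 - 5236110*I*√6/814909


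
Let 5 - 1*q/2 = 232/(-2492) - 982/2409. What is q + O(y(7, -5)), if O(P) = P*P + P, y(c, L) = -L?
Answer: 61535296/1500807 ≈ 41.001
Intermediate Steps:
O(P) = P + P**2 (O(P) = P**2 + P = P + P**2)
q = 16511086/1500807 (q = 10 - 2*(232/(-2492) - 982/2409) = 10 - 2*(232*(-1/2492) - 982*1/2409) = 10 - 2*(-58/623 - 982/2409) = 10 - 2*(-751508/1500807) = 10 + 1503016/1500807 = 16511086/1500807 ≈ 11.001)
q + O(y(7, -5)) = 16511086/1500807 + (-1*(-5))*(1 - 1*(-5)) = 16511086/1500807 + 5*(1 + 5) = 16511086/1500807 + 5*6 = 16511086/1500807 + 30 = 61535296/1500807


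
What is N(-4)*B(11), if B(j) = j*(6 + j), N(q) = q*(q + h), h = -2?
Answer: 4488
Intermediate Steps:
N(q) = q*(-2 + q) (N(q) = q*(q - 2) = q*(-2 + q))
N(-4)*B(11) = (-4*(-2 - 4))*(11*(6 + 11)) = (-4*(-6))*(11*17) = 24*187 = 4488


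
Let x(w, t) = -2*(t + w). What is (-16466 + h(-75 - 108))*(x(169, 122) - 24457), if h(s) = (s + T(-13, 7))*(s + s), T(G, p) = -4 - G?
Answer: -1182291502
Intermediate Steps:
h(s) = 2*s*(9 + s) (h(s) = (s + (-4 - 1*(-13)))*(s + s) = (s + (-4 + 13))*(2*s) = (s + 9)*(2*s) = (9 + s)*(2*s) = 2*s*(9 + s))
x(w, t) = -2*t - 2*w
(-16466 + h(-75 - 108))*(x(169, 122) - 24457) = (-16466 + 2*(-75 - 108)*(9 + (-75 - 108)))*((-2*122 - 2*169) - 24457) = (-16466 + 2*(-183)*(9 - 183))*((-244 - 338) - 24457) = (-16466 + 2*(-183)*(-174))*(-582 - 24457) = (-16466 + 63684)*(-25039) = 47218*(-25039) = -1182291502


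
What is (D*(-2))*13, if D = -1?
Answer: 26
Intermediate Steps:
(D*(-2))*13 = -1*(-2)*13 = 2*13 = 26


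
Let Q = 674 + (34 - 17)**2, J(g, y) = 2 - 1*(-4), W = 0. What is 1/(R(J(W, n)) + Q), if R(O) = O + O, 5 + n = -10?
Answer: 1/975 ≈ 0.0010256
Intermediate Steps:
n = -15 (n = -5 - 10 = -15)
J(g, y) = 6 (J(g, y) = 2 + 4 = 6)
Q = 963 (Q = 674 + 17**2 = 674 + 289 = 963)
R(O) = 2*O
1/(R(J(W, n)) + Q) = 1/(2*6 + 963) = 1/(12 + 963) = 1/975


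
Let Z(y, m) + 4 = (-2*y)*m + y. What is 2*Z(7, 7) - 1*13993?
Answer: -14183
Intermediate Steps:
Z(y, m) = -4 + y - 2*m*y (Z(y, m) = -4 + ((-2*y)*m + y) = -4 + (-2*m*y + y) = -4 + (y - 2*m*y) = -4 + y - 2*m*y)
2*Z(7, 7) - 1*13993 = 2*(-4 + 7 - 2*7*7) - 1*13993 = 2*(-4 + 7 - 98) - 13993 = 2*(-95) - 13993 = -190 - 13993 = -14183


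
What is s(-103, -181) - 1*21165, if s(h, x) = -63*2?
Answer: -21291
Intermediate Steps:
s(h, x) = -126
s(-103, -181) - 1*21165 = -126 - 1*21165 = -126 - 21165 = -21291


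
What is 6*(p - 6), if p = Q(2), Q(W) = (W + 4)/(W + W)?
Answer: -27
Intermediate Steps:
Q(W) = (4 + W)/(2*W) (Q(W) = (4 + W)/((2*W)) = (4 + W)*(1/(2*W)) = (4 + W)/(2*W))
p = 3/2 (p = (½)*(4 + 2)/2 = (½)*(½)*6 = 3/2 ≈ 1.5000)
6*(p - 6) = 6*(3/2 - 6) = 6*(-9/2) = -27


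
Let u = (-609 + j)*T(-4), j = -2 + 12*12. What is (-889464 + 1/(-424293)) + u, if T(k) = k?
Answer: -376600769629/424293 ≈ -8.8760e+5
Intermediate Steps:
j = 142 (j = -2 + 144 = 142)
u = 1868 (u = (-609 + 142)*(-4) = -467*(-4) = 1868)
(-889464 + 1/(-424293)) + u = (-889464 + 1/(-424293)) + 1868 = (-889464 - 1/424293) + 1868 = -377393348953/424293 + 1868 = -376600769629/424293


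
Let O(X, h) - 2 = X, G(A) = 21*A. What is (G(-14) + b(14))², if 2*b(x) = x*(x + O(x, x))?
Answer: 7056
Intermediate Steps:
O(X, h) = 2 + X
b(x) = x*(2 + 2*x)/2 (b(x) = (x*(x + (2 + x)))/2 = (x*(2 + 2*x))/2 = x*(2 + 2*x)/2)
(G(-14) + b(14))² = (21*(-14) + 14*(1 + 14))² = (-294 + 14*15)² = (-294 + 210)² = (-84)² = 7056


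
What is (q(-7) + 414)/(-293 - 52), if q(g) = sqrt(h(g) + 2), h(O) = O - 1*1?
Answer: -6/5 - I*sqrt(6)/345 ≈ -1.2 - 0.0071*I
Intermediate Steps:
h(O) = -1 + O (h(O) = O - 1 = -1 + O)
q(g) = sqrt(1 + g) (q(g) = sqrt((-1 + g) + 2) = sqrt(1 + g))
(q(-7) + 414)/(-293 - 52) = (sqrt(1 - 7) + 414)/(-293 - 52) = (sqrt(-6) + 414)/(-345) = (I*sqrt(6) + 414)*(-1/345) = (414 + I*sqrt(6))*(-1/345) = -6/5 - I*sqrt(6)/345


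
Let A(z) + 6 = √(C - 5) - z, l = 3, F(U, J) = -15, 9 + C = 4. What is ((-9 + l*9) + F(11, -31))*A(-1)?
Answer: -15 + 3*I*√10 ≈ -15.0 + 9.4868*I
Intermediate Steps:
C = -5 (C = -9 + 4 = -5)
A(z) = -6 - z + I*√10 (A(z) = -6 + (√(-5 - 5) - z) = -6 + (√(-10) - z) = -6 + (I*√10 - z) = -6 + (-z + I*√10) = -6 - z + I*√10)
((-9 + l*9) + F(11, -31))*A(-1) = ((-9 + 3*9) - 15)*(-6 - 1*(-1) + I*√10) = ((-9 + 27) - 15)*(-6 + 1 + I*√10) = (18 - 15)*(-5 + I*√10) = 3*(-5 + I*√10) = -15 + 3*I*√10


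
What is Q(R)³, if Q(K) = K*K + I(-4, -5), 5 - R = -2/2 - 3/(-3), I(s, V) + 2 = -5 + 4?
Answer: 10648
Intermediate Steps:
I(s, V) = -3 (I(s, V) = -2 + (-5 + 4) = -2 - 1 = -3)
R = 5 (R = 5 - (-2/2 - 3/(-3)) = 5 - (-2*½ - 3*(-⅓)) = 5 - (-1 + 1) = 5 - 1*0 = 5 + 0 = 5)
Q(K) = -3 + K² (Q(K) = K*K - 3 = K² - 3 = -3 + K²)
Q(R)³ = (-3 + 5²)³ = (-3 + 25)³ = 22³ = 10648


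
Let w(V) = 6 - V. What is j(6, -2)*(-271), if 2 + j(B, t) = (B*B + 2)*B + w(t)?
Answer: -63414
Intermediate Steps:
j(B, t) = 4 - t + B*(2 + B²) (j(B, t) = -2 + ((B*B + 2)*B + (6 - t)) = -2 + ((B² + 2)*B + (6 - t)) = -2 + ((2 + B²)*B + (6 - t)) = -2 + (B*(2 + B²) + (6 - t)) = -2 + (6 - t + B*(2 + B²)) = 4 - t + B*(2 + B²))
j(6, -2)*(-271) = (4 + 6³ - 1*(-2) + 2*6)*(-271) = (4 + 216 + 2 + 12)*(-271) = 234*(-271) = -63414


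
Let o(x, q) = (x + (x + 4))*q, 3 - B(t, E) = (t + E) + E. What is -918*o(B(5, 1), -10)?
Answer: -36720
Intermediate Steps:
B(t, E) = 3 - t - 2*E (B(t, E) = 3 - ((t + E) + E) = 3 - ((E + t) + E) = 3 - (t + 2*E) = 3 + (-t - 2*E) = 3 - t - 2*E)
o(x, q) = q*(4 + 2*x) (o(x, q) = (x + (4 + x))*q = (4 + 2*x)*q = q*(4 + 2*x))
-918*o(B(5, 1), -10) = -1836*(-10)*(2 + (3 - 1*5 - 2*1)) = -1836*(-10)*(2 + (3 - 5 - 2)) = -1836*(-10)*(2 - 4) = -1836*(-10)*(-2) = -918*40 = -36720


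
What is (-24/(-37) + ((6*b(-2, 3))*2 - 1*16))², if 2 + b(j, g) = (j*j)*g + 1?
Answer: 18627856/1369 ≈ 13607.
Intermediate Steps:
b(j, g) = -1 + g*j² (b(j, g) = -2 + ((j*j)*g + 1) = -2 + (j²*g + 1) = -2 + (g*j² + 1) = -2 + (1 + g*j²) = -1 + g*j²)
(-24/(-37) + ((6*b(-2, 3))*2 - 1*16))² = (-24/(-37) + ((6*(-1 + 3*(-2)²))*2 - 1*16))² = (-24*(-1/37) + ((6*(-1 + 3*4))*2 - 16))² = (24/37 + ((6*(-1 + 12))*2 - 16))² = (24/37 + ((6*11)*2 - 16))² = (24/37 + (66*2 - 16))² = (24/37 + (132 - 16))² = (24/37 + 116)² = (4316/37)² = 18627856/1369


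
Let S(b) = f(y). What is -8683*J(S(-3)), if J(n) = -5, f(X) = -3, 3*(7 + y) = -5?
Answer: 43415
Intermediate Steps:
y = -26/3 (y = -7 + (1/3)*(-5) = -7 - 5/3 = -26/3 ≈ -8.6667)
S(b) = -3
-8683*J(S(-3)) = -8683*(-5) = 43415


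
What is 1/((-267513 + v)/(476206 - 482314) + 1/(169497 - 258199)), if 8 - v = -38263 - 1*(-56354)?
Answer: 135447954/6333232571 ≈ 0.021387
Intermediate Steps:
v = -18083 (v = 8 - (-38263 - 1*(-56354)) = 8 - (-38263 + 56354) = 8 - 1*18091 = 8 - 18091 = -18083)
1/((-267513 + v)/(476206 - 482314) + 1/(169497 - 258199)) = 1/((-267513 - 18083)/(476206 - 482314) + 1/(169497 - 258199)) = 1/(-285596/(-6108) + 1/(-88702)) = 1/(-285596*(-1/6108) - 1/88702) = 1/(71399/1527 - 1/88702) = 1/(6333232571/135447954) = 135447954/6333232571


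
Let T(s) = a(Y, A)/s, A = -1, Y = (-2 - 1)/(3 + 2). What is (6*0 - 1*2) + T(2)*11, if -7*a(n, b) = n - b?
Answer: -81/35 ≈ -2.3143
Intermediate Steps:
Y = -⅗ (Y = -3/5 = -3*⅕ = -⅗ ≈ -0.60000)
a(n, b) = -n/7 + b/7 (a(n, b) = -(n - b)/7 = -n/7 + b/7)
T(s) = -2/(35*s) (T(s) = (-⅐*(-⅗) + (⅐)*(-1))/s = (3/35 - ⅐)/s = -2/(35*s))
(6*0 - 1*2) + T(2)*11 = (6*0 - 1*2) - 2/35/2*11 = (0 - 2) - 2/35*½*11 = -2 - 1/35*11 = -2 - 11/35 = -81/35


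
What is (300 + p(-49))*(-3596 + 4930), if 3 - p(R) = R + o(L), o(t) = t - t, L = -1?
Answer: 469568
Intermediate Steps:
o(t) = 0
p(R) = 3 - R (p(R) = 3 - (R + 0) = 3 - R)
(300 + p(-49))*(-3596 + 4930) = (300 + (3 - 1*(-49)))*(-3596 + 4930) = (300 + (3 + 49))*1334 = (300 + 52)*1334 = 352*1334 = 469568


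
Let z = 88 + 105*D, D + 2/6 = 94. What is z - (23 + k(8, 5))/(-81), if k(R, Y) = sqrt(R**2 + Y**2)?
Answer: 803786/81 + sqrt(89)/81 ≈ 9923.4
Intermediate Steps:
D = 281/3 (D = -1/3 + 94 = 281/3 ≈ 93.667)
z = 9923 (z = 88 + 105*(281/3) = 88 + 9835 = 9923)
z - (23 + k(8, 5))/(-81) = 9923 - (23 + sqrt(8**2 + 5**2))/(-81) = 9923 - (-1)*(23 + sqrt(64 + 25))/81 = 9923 - (-1)*(23 + sqrt(89))/81 = 9923 - (-23/81 - sqrt(89)/81) = 9923 + (23/81 + sqrt(89)/81) = 803786/81 + sqrt(89)/81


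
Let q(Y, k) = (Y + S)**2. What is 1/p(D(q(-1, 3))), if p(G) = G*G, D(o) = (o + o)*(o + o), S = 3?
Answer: 1/4096 ≈ 0.00024414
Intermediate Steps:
q(Y, k) = (3 + Y)**2 (q(Y, k) = (Y + 3)**2 = (3 + Y)**2)
D(o) = 4*o**2 (D(o) = (2*o)*(2*o) = 4*o**2)
p(G) = G**2
1/p(D(q(-1, 3))) = 1/((4*((3 - 1)**2)**2)**2) = 1/((4*(2**2)**2)**2) = 1/((4*4**2)**2) = 1/((4*16)**2) = 1/(64**2) = 1/4096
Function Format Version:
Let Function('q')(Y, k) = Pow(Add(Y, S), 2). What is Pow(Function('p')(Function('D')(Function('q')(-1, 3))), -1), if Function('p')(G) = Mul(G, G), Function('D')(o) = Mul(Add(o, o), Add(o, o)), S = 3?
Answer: Rational(1, 4096) ≈ 0.00024414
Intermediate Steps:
Function('q')(Y, k) = Pow(Add(3, Y), 2) (Function('q')(Y, k) = Pow(Add(Y, 3), 2) = Pow(Add(3, Y), 2))
Function('D')(o) = Mul(4, Pow(o, 2)) (Function('D')(o) = Mul(Mul(2, o), Mul(2, o)) = Mul(4, Pow(o, 2)))
Function('p')(G) = Pow(G, 2)
Pow(Function('p')(Function('D')(Function('q')(-1, 3))), -1) = Pow(Pow(Mul(4, Pow(Pow(Add(3, -1), 2), 2)), 2), -1) = Pow(Pow(Mul(4, Pow(Pow(2, 2), 2)), 2), -1) = Pow(Pow(Mul(4, Pow(4, 2)), 2), -1) = Pow(Pow(Mul(4, 16), 2), -1) = Pow(Pow(64, 2), -1) = Pow(4096, -1) = Rational(1, 4096)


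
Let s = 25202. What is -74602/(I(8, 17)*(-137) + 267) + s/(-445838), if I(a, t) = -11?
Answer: -8326278706/197729153 ≈ -42.109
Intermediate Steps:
-74602/(I(8, 17)*(-137) + 267) + s/(-445838) = -74602/(-11*(-137) + 267) + 25202/(-445838) = -74602/(1507 + 267) + 25202*(-1/445838) = -74602/1774 - 12601/222919 = -74602*1/1774 - 12601/222919 = -37301/887 - 12601/222919 = -8326278706/197729153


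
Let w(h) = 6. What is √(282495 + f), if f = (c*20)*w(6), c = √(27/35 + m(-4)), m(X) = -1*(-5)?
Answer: √(13842255 + 168*√7070)/7 ≈ 531.77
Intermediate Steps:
m(X) = 5
c = √7070/35 (c = √(27/35 + 5) = √(202/35) = √7070/35 ≈ 2.4024)
f = 24*√7070/7 (f = ((√7070/35)*20)*6 = (4*√7070/7)*6 = 24*√7070/7 ≈ 288.29)
√(282495 + f) = √(282495 + 24*√7070/7)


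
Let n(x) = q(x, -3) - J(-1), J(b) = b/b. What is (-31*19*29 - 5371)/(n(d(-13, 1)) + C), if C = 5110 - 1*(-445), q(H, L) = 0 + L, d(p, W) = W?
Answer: -22452/5551 ≈ -4.0447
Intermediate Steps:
q(H, L) = L
J(b) = 1
n(x) = -4 (n(x) = -3 - 1*1 = -3 - 1 = -4)
C = 5555 (C = 5110 + 445 = 5555)
(-31*19*29 - 5371)/(n(d(-13, 1)) + C) = (-31*19*29 - 5371)/(-4 + 5555) = (-589*29 - 5371)/5551 = (-17081 - 5371)*(1/5551) = -22452*1/5551 = -22452/5551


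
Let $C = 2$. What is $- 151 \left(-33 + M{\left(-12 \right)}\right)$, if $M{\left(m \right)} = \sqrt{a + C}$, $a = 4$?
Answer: $4983 - 151 \sqrt{6} \approx 4613.1$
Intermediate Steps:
$M{\left(m \right)} = \sqrt{6}$ ($M{\left(m \right)} = \sqrt{4 + 2} = \sqrt{6}$)
$- 151 \left(-33 + M{\left(-12 \right)}\right) = - 151 \left(-33 + \sqrt{6}\right) = 4983 - 151 \sqrt{6}$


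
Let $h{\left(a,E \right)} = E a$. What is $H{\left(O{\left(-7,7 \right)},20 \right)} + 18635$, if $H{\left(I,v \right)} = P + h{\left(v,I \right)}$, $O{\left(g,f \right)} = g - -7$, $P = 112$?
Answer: $18747$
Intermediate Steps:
$O{\left(g,f \right)} = 7 + g$ ($O{\left(g,f \right)} = g + 7 = 7 + g$)
$H{\left(I,v \right)} = 112 + I v$
$H{\left(O{\left(-7,7 \right)},20 \right)} + 18635 = \left(112 + \left(7 - 7\right) 20\right) + 18635 = \left(112 + 0 \cdot 20\right) + 18635 = \left(112 + 0\right) + 18635 = 112 + 18635 = 18747$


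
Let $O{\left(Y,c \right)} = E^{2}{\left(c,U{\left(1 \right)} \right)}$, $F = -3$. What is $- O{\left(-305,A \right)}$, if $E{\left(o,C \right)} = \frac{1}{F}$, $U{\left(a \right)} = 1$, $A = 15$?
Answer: $- \frac{1}{9} \approx -0.11111$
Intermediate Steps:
$E{\left(o,C \right)} = - \frac{1}{3}$ ($E{\left(o,C \right)} = \frac{1}{-3} = - \frac{1}{3}$)
$O{\left(Y,c \right)} = \frac{1}{9}$ ($O{\left(Y,c \right)} = \left(- \frac{1}{3}\right)^{2} = \frac{1}{9}$)
$- O{\left(-305,A \right)} = \left(-1\right) \frac{1}{9} = - \frac{1}{9}$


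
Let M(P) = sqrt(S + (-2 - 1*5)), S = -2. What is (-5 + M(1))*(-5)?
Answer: 25 - 15*I ≈ 25.0 - 15.0*I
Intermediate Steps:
M(P) = 3*I (M(P) = sqrt(-2 + (-2 - 1*5)) = sqrt(-2 + (-2 - 5)) = sqrt(-2 - 7) = sqrt(-9) = 3*I)
(-5 + M(1))*(-5) = (-5 + 3*I)*(-5) = 25 - 15*I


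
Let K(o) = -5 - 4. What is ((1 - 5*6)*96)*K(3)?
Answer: 25056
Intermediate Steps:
K(o) = -9
((1 - 5*6)*96)*K(3) = ((1 - 5*6)*96)*(-9) = ((1 - 30)*96)*(-9) = -29*96*(-9) = -2784*(-9) = 25056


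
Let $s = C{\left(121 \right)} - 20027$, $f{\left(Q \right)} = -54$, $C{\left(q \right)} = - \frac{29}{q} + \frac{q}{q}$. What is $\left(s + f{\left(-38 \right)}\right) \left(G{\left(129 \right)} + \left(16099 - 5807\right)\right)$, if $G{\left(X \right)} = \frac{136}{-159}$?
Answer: $- \frac{1325237799676}{6413} \approx -2.0665 \cdot 10^{8}$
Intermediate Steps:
$C{\left(q \right)} = 1 - \frac{29}{q}$ ($C{\left(q \right)} = - \frac{29}{q} + 1 = 1 - \frac{29}{q}$)
$s = - \frac{2423175}{121}$ ($s = \frac{-29 + 121}{121} - 20027 = \frac{1}{121} \cdot 92 - 20027 = \frac{92}{121} - 20027 = - \frac{2423175}{121} \approx -20026.0$)
$G{\left(X \right)} = - \frac{136}{159}$ ($G{\left(X \right)} = 136 \left(- \frac{1}{159}\right) = - \frac{136}{159}$)
$\left(s + f{\left(-38 \right)}\right) \left(G{\left(129 \right)} + \left(16099 - 5807\right)\right) = \left(- \frac{2423175}{121} - 54\right) \left(- \frac{136}{159} + \left(16099 - 5807\right)\right) = - \frac{2429709 \left(- \frac{136}{159} + 10292\right)}{121} = \left(- \frac{2429709}{121}\right) \frac{1636292}{159} = - \frac{1325237799676}{6413}$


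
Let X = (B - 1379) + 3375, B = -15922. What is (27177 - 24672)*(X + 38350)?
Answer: 61182120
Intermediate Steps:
X = -13926 (X = (-15922 - 1379) + 3375 = -17301 + 3375 = -13926)
(27177 - 24672)*(X + 38350) = (27177 - 24672)*(-13926 + 38350) = 2505*24424 = 61182120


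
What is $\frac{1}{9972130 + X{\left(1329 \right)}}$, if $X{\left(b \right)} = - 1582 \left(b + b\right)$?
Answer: $\frac{1}{5767174} \approx 1.734 \cdot 10^{-7}$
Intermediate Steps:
$X{\left(b \right)} = - 3164 b$ ($X{\left(b \right)} = - 1582 \cdot 2 b = - 3164 b$)
$\frac{1}{9972130 + X{\left(1329 \right)}} = \frac{1}{9972130 - 4204956} = \frac{1}{5767174}$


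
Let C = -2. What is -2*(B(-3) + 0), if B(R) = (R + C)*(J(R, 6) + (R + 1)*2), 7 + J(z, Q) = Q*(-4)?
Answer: -350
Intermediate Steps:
J(z, Q) = -7 - 4*Q (J(z, Q) = -7 + Q*(-4) = -7 - 4*Q)
B(R) = (-29 + 2*R)*(-2 + R) (B(R) = (R - 2)*((-7 - 4*6) + (R + 1)*2) = (-2 + R)*((-7 - 24) + (1 + R)*2) = (-2 + R)*(-31 + (2 + 2*R)) = (-2 + R)*(-29 + 2*R) = (-29 + 2*R)*(-2 + R))
-2*(B(-3) + 0) = -2*((58 - 33*(-3) + 2*(-3)²) + 0) = -2*((58 + 99 + 2*9) + 0) = -2*((58 + 99 + 18) + 0) = -2*(175 + 0) = -2*175 = -350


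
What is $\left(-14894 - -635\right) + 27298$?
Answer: $13039$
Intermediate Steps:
$\left(-14894 - -635\right) + 27298 = \left(-14894 + \left(640 - 5\right)\right) + 27298 = \left(-14894 + 635\right) + 27298 = -14259 + 27298 = 13039$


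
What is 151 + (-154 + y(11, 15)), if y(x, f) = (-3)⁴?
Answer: 78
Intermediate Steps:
y(x, f) = 81
151 + (-154 + y(11, 15)) = 151 + (-154 + 81) = 151 - 73 = 78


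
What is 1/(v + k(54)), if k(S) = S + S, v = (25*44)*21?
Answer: 1/23208 ≈ 4.3089e-5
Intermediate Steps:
v = 23100 (v = 1100*21 = 23100)
k(S) = 2*S
1/(v + k(54)) = 1/(23100 + 2*54) = 1/(23100 + 108) = 1/23208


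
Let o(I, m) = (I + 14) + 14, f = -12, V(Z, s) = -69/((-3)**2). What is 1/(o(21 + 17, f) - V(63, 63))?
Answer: 3/221 ≈ 0.013575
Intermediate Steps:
V(Z, s) = -23/3 (V(Z, s) = -69/9 = -69*1/9 = -23/3)
o(I, m) = 28 + I (o(I, m) = (14 + I) + 14 = 28 + I)
1/(o(21 + 17, f) - V(63, 63)) = 1/((28 + (21 + 17)) - 1*(-23/3)) = 1/((28 + 38) + 23/3) = 1/(66 + 23/3) = 1/(221/3) = 3/221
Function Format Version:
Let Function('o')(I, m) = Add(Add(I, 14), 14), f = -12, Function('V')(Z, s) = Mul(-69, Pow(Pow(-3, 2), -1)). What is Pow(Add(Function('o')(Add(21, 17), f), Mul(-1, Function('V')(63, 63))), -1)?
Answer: Rational(3, 221) ≈ 0.013575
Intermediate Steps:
Function('V')(Z, s) = Rational(-23, 3) (Function('V')(Z, s) = Mul(-69, Pow(9, -1)) = Mul(-69, Rational(1, 9)) = Rational(-23, 3))
Function('o')(I, m) = Add(28, I) (Function('o')(I, m) = Add(Add(14, I), 14) = Add(28, I))
Pow(Add(Function('o')(Add(21, 17), f), Mul(-1, Function('V')(63, 63))), -1) = Pow(Add(Add(28, Add(21, 17)), Mul(-1, Rational(-23, 3))), -1) = Pow(Add(Add(28, 38), Rational(23, 3)), -1) = Pow(Add(66, Rational(23, 3)), -1) = Pow(Rational(221, 3), -1) = Rational(3, 221)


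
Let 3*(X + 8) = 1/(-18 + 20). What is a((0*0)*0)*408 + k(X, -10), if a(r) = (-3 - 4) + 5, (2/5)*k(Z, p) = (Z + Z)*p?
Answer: -1273/3 ≈ -424.33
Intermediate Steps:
X = -47/6 (X = -8 + 1/(3*(-18 + 20)) = -8 + (1/3)/2 = -8 + (1/3)*(1/2) = -8 + 1/6 = -47/6 ≈ -7.8333)
k(Z, p) = 5*Z*p (k(Z, p) = 5*((Z + Z)*p)/2 = 5*((2*Z)*p)/2 = 5*(2*Z*p)/2 = 5*Z*p)
a(r) = -2 (a(r) = -7 + 5 = -2)
a((0*0)*0)*408 + k(X, -10) = -2*408 + 5*(-47/6)*(-10) = -816 + 1175/3 = -1273/3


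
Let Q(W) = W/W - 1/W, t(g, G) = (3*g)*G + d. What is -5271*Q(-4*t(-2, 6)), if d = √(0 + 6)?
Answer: -2250717/430 + 1757*√6/1720 ≈ -5231.7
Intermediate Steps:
d = √6 ≈ 2.4495
t(g, G) = √6 + 3*G*g (t(g, G) = (3*g)*G + √6 = 3*G*g + √6 = √6 + 3*G*g)
Q(W) = 1 - 1/W
-5271*Q(-4*t(-2, 6)) = -5271*(-1 - 4*(√6 + 3*6*(-2)))/((-4*(√6 + 3*6*(-2)))) = -5271*(-1 - 4*(√6 - 36))/((-4*(√6 - 36))) = -5271*(-1 - 4*(-36 + √6))/((-4*(-36 + √6))) = -5271*(-1 + (144 - 4*√6))/(144 - 4*√6) = -5271*(143 - 4*√6)/(144 - 4*√6)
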